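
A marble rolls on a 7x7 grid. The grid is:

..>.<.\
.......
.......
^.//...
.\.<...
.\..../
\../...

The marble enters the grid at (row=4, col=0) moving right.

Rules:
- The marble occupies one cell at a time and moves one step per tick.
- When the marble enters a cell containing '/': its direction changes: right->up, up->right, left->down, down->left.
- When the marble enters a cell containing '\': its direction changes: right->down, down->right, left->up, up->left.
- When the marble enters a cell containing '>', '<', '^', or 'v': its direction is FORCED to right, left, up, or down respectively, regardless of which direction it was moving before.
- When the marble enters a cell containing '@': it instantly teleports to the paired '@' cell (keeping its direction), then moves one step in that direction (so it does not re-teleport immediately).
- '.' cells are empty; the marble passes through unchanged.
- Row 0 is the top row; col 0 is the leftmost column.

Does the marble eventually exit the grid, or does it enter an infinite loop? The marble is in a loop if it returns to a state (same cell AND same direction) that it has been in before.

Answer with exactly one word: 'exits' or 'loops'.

Answer: loops

Derivation:
Step 1: enter (4,0), '.' pass, move right to (4,1)
Step 2: enter (4,1), '\' deflects right->down, move down to (5,1)
Step 3: enter (5,1), '\' deflects down->right, move right to (5,2)
Step 4: enter (5,2), '.' pass, move right to (5,3)
Step 5: enter (5,3), '.' pass, move right to (5,4)
Step 6: enter (5,4), '.' pass, move right to (5,5)
Step 7: enter (5,5), '.' pass, move right to (5,6)
Step 8: enter (5,6), '/' deflects right->up, move up to (4,6)
Step 9: enter (4,6), '.' pass, move up to (3,6)
Step 10: enter (3,6), '.' pass, move up to (2,6)
Step 11: enter (2,6), '.' pass, move up to (1,6)
Step 12: enter (1,6), '.' pass, move up to (0,6)
Step 13: enter (0,6), '\' deflects up->left, move left to (0,5)
Step 14: enter (0,5), '.' pass, move left to (0,4)
Step 15: enter (0,4), '<' forces left->left, move left to (0,3)
Step 16: enter (0,3), '.' pass, move left to (0,2)
Step 17: enter (0,2), '>' forces left->right, move right to (0,3)
Step 18: enter (0,3), '.' pass, move right to (0,4)
Step 19: enter (0,4), '<' forces right->left, move left to (0,3)
Step 20: at (0,3) dir=left — LOOP DETECTED (seen before)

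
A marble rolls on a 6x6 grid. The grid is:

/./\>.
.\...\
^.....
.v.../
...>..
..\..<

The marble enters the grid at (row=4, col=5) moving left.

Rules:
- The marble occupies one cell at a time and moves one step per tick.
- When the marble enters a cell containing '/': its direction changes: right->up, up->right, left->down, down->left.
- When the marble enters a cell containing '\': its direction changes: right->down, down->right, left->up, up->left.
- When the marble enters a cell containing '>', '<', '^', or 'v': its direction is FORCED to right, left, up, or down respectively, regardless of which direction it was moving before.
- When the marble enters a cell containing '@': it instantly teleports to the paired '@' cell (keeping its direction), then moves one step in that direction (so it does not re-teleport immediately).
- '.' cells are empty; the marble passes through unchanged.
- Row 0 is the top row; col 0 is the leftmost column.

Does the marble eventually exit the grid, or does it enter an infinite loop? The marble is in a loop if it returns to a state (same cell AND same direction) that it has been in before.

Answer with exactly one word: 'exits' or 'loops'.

Step 1: enter (4,5), '.' pass, move left to (4,4)
Step 2: enter (4,4), '.' pass, move left to (4,3)
Step 3: enter (4,3), '>' forces left->right, move right to (4,4)
Step 4: enter (4,4), '.' pass, move right to (4,5)
Step 5: enter (4,5), '.' pass, move right to (4,6)
Step 6: at (4,6) — EXIT via right edge, pos 4

Answer: exits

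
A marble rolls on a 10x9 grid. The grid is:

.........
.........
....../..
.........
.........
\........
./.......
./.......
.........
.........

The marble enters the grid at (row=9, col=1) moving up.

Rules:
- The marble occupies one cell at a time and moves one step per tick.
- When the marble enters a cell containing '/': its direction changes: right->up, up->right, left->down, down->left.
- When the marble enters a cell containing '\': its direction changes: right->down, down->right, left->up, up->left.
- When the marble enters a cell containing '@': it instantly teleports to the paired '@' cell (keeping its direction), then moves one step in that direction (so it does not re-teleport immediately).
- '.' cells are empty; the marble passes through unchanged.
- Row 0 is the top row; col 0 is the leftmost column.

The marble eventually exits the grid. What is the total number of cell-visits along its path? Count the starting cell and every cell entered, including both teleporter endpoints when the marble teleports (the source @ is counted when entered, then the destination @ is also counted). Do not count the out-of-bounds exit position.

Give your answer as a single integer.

Step 1: enter (9,1), '.' pass, move up to (8,1)
Step 2: enter (8,1), '.' pass, move up to (7,1)
Step 3: enter (7,1), '/' deflects up->right, move right to (7,2)
Step 4: enter (7,2), '.' pass, move right to (7,3)
Step 5: enter (7,3), '.' pass, move right to (7,4)
Step 6: enter (7,4), '.' pass, move right to (7,5)
Step 7: enter (7,5), '.' pass, move right to (7,6)
Step 8: enter (7,6), '.' pass, move right to (7,7)
Step 9: enter (7,7), '.' pass, move right to (7,8)
Step 10: enter (7,8), '.' pass, move right to (7,9)
Step 11: at (7,9) — EXIT via right edge, pos 7
Path length (cell visits): 10

Answer: 10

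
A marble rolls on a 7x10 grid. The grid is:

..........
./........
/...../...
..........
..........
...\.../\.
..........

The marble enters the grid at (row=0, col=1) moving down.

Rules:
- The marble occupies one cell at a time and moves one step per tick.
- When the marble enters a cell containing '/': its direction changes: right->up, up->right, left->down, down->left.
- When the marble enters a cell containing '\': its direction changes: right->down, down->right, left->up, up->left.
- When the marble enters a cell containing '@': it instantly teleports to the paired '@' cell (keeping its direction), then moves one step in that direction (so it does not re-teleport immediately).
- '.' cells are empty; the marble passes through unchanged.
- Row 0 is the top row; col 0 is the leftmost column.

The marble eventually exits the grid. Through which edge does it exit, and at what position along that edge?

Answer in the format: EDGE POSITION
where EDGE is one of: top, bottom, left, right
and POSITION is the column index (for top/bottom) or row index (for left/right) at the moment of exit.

Answer: left 1

Derivation:
Step 1: enter (0,1), '.' pass, move down to (1,1)
Step 2: enter (1,1), '/' deflects down->left, move left to (1,0)
Step 3: enter (1,0), '.' pass, move left to (1,-1)
Step 4: at (1,-1) — EXIT via left edge, pos 1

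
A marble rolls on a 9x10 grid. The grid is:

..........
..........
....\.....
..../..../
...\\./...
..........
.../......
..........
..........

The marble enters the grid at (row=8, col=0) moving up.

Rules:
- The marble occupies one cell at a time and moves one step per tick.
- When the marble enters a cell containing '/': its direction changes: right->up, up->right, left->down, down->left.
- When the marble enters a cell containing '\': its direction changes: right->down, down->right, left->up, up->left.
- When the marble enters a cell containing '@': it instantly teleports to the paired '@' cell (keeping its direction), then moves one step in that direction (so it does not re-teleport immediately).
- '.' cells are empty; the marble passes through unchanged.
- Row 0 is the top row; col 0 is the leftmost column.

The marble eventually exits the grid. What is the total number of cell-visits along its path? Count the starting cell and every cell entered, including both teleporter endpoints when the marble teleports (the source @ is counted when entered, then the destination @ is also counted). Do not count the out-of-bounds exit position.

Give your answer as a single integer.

Step 1: enter (8,0), '.' pass, move up to (7,0)
Step 2: enter (7,0), '.' pass, move up to (6,0)
Step 3: enter (6,0), '.' pass, move up to (5,0)
Step 4: enter (5,0), '.' pass, move up to (4,0)
Step 5: enter (4,0), '.' pass, move up to (3,0)
Step 6: enter (3,0), '.' pass, move up to (2,0)
Step 7: enter (2,0), '.' pass, move up to (1,0)
Step 8: enter (1,0), '.' pass, move up to (0,0)
Step 9: enter (0,0), '.' pass, move up to (-1,0)
Step 10: at (-1,0) — EXIT via top edge, pos 0
Path length (cell visits): 9

Answer: 9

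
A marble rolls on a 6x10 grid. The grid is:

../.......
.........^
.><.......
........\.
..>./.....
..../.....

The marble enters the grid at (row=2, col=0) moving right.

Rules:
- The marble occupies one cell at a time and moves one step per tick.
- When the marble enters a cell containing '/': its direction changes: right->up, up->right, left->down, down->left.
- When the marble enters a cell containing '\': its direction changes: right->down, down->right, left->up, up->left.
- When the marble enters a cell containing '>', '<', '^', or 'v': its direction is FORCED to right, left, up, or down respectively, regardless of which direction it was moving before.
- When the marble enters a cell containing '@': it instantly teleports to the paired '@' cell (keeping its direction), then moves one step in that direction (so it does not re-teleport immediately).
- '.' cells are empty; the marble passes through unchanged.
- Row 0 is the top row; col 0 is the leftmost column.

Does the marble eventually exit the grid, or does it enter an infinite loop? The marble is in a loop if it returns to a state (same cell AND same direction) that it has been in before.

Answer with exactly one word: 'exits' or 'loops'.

Answer: loops

Derivation:
Step 1: enter (2,0), '.' pass, move right to (2,1)
Step 2: enter (2,1), '>' forces right->right, move right to (2,2)
Step 3: enter (2,2), '<' forces right->left, move left to (2,1)
Step 4: enter (2,1), '>' forces left->right, move right to (2,2)
Step 5: at (2,2) dir=right — LOOP DETECTED (seen before)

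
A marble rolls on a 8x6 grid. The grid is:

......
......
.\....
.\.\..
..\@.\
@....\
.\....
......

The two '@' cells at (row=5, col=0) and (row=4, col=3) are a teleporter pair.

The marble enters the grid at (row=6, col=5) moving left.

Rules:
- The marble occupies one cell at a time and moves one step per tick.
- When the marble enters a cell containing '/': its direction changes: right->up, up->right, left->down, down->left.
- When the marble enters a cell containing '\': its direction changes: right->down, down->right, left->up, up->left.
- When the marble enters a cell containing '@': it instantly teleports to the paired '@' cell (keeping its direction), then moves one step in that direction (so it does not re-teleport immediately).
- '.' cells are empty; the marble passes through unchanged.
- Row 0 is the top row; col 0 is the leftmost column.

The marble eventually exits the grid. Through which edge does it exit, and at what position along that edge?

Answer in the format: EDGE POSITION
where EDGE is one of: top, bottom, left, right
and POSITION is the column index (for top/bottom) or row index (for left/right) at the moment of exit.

Answer: left 3

Derivation:
Step 1: enter (6,5), '.' pass, move left to (6,4)
Step 2: enter (6,4), '.' pass, move left to (6,3)
Step 3: enter (6,3), '.' pass, move left to (6,2)
Step 4: enter (6,2), '.' pass, move left to (6,1)
Step 5: enter (6,1), '\' deflects left->up, move up to (5,1)
Step 6: enter (5,1), '.' pass, move up to (4,1)
Step 7: enter (4,1), '.' pass, move up to (3,1)
Step 8: enter (3,1), '\' deflects up->left, move left to (3,0)
Step 9: enter (3,0), '.' pass, move left to (3,-1)
Step 10: at (3,-1) — EXIT via left edge, pos 3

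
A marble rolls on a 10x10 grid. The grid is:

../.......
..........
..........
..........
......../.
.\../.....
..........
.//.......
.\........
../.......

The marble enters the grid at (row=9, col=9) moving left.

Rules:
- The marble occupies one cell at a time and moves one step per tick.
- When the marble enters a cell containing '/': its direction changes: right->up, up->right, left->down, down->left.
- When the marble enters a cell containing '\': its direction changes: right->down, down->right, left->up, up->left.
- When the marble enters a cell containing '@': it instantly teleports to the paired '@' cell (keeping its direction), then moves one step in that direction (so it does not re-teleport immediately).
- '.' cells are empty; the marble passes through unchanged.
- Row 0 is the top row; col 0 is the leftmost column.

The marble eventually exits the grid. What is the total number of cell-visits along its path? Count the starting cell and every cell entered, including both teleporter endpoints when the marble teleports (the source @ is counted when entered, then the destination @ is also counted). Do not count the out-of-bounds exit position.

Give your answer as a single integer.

Step 1: enter (9,9), '.' pass, move left to (9,8)
Step 2: enter (9,8), '.' pass, move left to (9,7)
Step 3: enter (9,7), '.' pass, move left to (9,6)
Step 4: enter (9,6), '.' pass, move left to (9,5)
Step 5: enter (9,5), '.' pass, move left to (9,4)
Step 6: enter (9,4), '.' pass, move left to (9,3)
Step 7: enter (9,3), '.' pass, move left to (9,2)
Step 8: enter (9,2), '/' deflects left->down, move down to (10,2)
Step 9: at (10,2) — EXIT via bottom edge, pos 2
Path length (cell visits): 8

Answer: 8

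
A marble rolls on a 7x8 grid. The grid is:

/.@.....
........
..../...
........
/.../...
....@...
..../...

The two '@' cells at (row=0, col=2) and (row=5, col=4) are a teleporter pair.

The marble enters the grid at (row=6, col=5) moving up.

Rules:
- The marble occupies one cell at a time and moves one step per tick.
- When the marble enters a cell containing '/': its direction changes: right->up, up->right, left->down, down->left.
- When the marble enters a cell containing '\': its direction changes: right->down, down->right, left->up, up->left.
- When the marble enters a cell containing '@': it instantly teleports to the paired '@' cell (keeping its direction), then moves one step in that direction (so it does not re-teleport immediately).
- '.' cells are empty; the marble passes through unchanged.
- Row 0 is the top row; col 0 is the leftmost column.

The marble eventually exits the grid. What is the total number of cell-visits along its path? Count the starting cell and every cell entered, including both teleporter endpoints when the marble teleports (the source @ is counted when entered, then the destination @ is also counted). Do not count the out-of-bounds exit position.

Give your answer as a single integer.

Answer: 7

Derivation:
Step 1: enter (6,5), '.' pass, move up to (5,5)
Step 2: enter (5,5), '.' pass, move up to (4,5)
Step 3: enter (4,5), '.' pass, move up to (3,5)
Step 4: enter (3,5), '.' pass, move up to (2,5)
Step 5: enter (2,5), '.' pass, move up to (1,5)
Step 6: enter (1,5), '.' pass, move up to (0,5)
Step 7: enter (0,5), '.' pass, move up to (-1,5)
Step 8: at (-1,5) — EXIT via top edge, pos 5
Path length (cell visits): 7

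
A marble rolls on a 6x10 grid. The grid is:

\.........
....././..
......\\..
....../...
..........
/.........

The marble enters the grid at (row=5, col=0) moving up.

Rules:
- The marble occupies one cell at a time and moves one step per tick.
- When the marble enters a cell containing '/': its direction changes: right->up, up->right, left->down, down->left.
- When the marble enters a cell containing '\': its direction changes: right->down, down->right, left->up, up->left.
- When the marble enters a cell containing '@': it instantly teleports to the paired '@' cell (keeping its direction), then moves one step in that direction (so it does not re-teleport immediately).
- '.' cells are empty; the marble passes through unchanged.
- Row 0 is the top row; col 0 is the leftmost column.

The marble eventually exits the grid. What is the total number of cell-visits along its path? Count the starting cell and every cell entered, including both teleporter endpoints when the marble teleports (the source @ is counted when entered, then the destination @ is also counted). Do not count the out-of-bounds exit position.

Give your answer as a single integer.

Answer: 10

Derivation:
Step 1: enter (5,0), '/' deflects up->right, move right to (5,1)
Step 2: enter (5,1), '.' pass, move right to (5,2)
Step 3: enter (5,2), '.' pass, move right to (5,3)
Step 4: enter (5,3), '.' pass, move right to (5,4)
Step 5: enter (5,4), '.' pass, move right to (5,5)
Step 6: enter (5,5), '.' pass, move right to (5,6)
Step 7: enter (5,6), '.' pass, move right to (5,7)
Step 8: enter (5,7), '.' pass, move right to (5,8)
Step 9: enter (5,8), '.' pass, move right to (5,9)
Step 10: enter (5,9), '.' pass, move right to (5,10)
Step 11: at (5,10) — EXIT via right edge, pos 5
Path length (cell visits): 10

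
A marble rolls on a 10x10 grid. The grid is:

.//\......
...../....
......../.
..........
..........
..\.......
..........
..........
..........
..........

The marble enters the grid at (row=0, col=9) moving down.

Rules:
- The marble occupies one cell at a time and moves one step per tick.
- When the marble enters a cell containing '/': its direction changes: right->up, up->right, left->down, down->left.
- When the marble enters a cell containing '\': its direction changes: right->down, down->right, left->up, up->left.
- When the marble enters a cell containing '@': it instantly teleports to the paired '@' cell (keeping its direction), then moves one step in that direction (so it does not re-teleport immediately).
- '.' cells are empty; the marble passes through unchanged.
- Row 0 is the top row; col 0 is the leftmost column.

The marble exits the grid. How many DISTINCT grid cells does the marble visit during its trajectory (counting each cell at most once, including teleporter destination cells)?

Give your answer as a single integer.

Answer: 10

Derivation:
Step 1: enter (0,9), '.' pass, move down to (1,9)
Step 2: enter (1,9), '.' pass, move down to (2,9)
Step 3: enter (2,9), '.' pass, move down to (3,9)
Step 4: enter (3,9), '.' pass, move down to (4,9)
Step 5: enter (4,9), '.' pass, move down to (5,9)
Step 6: enter (5,9), '.' pass, move down to (6,9)
Step 7: enter (6,9), '.' pass, move down to (7,9)
Step 8: enter (7,9), '.' pass, move down to (8,9)
Step 9: enter (8,9), '.' pass, move down to (9,9)
Step 10: enter (9,9), '.' pass, move down to (10,9)
Step 11: at (10,9) — EXIT via bottom edge, pos 9
Distinct cells visited: 10 (path length 10)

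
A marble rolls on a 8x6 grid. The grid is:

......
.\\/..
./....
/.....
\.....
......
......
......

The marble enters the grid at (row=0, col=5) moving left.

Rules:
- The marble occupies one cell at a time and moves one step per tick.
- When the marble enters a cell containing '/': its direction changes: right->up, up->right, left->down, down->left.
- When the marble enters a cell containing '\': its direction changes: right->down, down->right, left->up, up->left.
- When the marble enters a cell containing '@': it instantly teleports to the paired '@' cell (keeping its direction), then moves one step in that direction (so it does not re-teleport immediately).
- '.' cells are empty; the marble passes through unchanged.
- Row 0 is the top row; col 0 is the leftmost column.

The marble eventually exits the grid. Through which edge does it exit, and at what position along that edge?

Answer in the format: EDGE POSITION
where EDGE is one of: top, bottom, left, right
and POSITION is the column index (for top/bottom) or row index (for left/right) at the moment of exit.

Answer: left 0

Derivation:
Step 1: enter (0,5), '.' pass, move left to (0,4)
Step 2: enter (0,4), '.' pass, move left to (0,3)
Step 3: enter (0,3), '.' pass, move left to (0,2)
Step 4: enter (0,2), '.' pass, move left to (0,1)
Step 5: enter (0,1), '.' pass, move left to (0,0)
Step 6: enter (0,0), '.' pass, move left to (0,-1)
Step 7: at (0,-1) — EXIT via left edge, pos 0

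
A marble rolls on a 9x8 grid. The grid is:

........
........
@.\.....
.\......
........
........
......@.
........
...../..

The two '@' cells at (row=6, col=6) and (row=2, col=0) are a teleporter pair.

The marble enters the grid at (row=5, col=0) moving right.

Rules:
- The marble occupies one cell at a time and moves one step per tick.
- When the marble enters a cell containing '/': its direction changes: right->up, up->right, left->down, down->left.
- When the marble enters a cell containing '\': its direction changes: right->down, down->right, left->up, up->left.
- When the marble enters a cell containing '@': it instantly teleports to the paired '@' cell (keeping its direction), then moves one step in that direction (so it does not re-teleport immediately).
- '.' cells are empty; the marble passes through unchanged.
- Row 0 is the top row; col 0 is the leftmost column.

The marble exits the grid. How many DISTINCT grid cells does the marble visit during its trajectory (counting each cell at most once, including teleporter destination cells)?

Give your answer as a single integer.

Answer: 8

Derivation:
Step 1: enter (5,0), '.' pass, move right to (5,1)
Step 2: enter (5,1), '.' pass, move right to (5,2)
Step 3: enter (5,2), '.' pass, move right to (5,3)
Step 4: enter (5,3), '.' pass, move right to (5,4)
Step 5: enter (5,4), '.' pass, move right to (5,5)
Step 6: enter (5,5), '.' pass, move right to (5,6)
Step 7: enter (5,6), '.' pass, move right to (5,7)
Step 8: enter (5,7), '.' pass, move right to (5,8)
Step 9: at (5,8) — EXIT via right edge, pos 5
Distinct cells visited: 8 (path length 8)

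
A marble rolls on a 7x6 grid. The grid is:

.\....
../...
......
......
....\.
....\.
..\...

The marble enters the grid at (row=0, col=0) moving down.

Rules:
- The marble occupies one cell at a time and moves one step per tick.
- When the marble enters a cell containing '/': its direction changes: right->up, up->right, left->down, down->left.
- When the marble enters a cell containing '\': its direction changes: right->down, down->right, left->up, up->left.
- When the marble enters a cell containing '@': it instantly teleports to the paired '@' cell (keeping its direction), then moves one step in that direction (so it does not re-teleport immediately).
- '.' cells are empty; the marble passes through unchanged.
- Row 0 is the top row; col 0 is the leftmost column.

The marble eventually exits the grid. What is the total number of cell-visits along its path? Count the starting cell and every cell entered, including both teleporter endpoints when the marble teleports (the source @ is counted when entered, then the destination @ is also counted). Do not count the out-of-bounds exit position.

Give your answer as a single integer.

Answer: 7

Derivation:
Step 1: enter (0,0), '.' pass, move down to (1,0)
Step 2: enter (1,0), '.' pass, move down to (2,0)
Step 3: enter (2,0), '.' pass, move down to (3,0)
Step 4: enter (3,0), '.' pass, move down to (4,0)
Step 5: enter (4,0), '.' pass, move down to (5,0)
Step 6: enter (5,0), '.' pass, move down to (6,0)
Step 7: enter (6,0), '.' pass, move down to (7,0)
Step 8: at (7,0) — EXIT via bottom edge, pos 0
Path length (cell visits): 7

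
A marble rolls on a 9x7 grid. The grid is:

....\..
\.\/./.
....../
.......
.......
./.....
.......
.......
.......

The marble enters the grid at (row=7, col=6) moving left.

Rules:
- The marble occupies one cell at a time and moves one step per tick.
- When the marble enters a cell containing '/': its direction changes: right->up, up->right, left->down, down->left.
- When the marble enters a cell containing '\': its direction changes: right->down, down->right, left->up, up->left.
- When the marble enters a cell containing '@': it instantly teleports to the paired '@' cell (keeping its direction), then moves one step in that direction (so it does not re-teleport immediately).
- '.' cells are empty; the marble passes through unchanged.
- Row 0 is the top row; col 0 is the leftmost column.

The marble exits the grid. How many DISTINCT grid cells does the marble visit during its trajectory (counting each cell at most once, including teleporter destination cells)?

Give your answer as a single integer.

Answer: 7

Derivation:
Step 1: enter (7,6), '.' pass, move left to (7,5)
Step 2: enter (7,5), '.' pass, move left to (7,4)
Step 3: enter (7,4), '.' pass, move left to (7,3)
Step 4: enter (7,3), '.' pass, move left to (7,2)
Step 5: enter (7,2), '.' pass, move left to (7,1)
Step 6: enter (7,1), '.' pass, move left to (7,0)
Step 7: enter (7,0), '.' pass, move left to (7,-1)
Step 8: at (7,-1) — EXIT via left edge, pos 7
Distinct cells visited: 7 (path length 7)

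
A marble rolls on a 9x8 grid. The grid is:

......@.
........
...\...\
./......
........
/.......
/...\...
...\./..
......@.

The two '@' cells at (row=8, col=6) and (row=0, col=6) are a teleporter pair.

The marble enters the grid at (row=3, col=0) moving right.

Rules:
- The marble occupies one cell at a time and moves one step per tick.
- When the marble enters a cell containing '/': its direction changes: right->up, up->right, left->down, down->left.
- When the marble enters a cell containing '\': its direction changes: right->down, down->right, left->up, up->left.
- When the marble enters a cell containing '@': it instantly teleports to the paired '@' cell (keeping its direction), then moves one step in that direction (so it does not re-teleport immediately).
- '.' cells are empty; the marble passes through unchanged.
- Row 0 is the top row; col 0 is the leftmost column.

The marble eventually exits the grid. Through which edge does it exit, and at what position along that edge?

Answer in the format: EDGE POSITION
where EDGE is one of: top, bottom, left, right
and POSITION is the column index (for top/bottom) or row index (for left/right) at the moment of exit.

Answer: top 1

Derivation:
Step 1: enter (3,0), '.' pass, move right to (3,1)
Step 2: enter (3,1), '/' deflects right->up, move up to (2,1)
Step 3: enter (2,1), '.' pass, move up to (1,1)
Step 4: enter (1,1), '.' pass, move up to (0,1)
Step 5: enter (0,1), '.' pass, move up to (-1,1)
Step 6: at (-1,1) — EXIT via top edge, pos 1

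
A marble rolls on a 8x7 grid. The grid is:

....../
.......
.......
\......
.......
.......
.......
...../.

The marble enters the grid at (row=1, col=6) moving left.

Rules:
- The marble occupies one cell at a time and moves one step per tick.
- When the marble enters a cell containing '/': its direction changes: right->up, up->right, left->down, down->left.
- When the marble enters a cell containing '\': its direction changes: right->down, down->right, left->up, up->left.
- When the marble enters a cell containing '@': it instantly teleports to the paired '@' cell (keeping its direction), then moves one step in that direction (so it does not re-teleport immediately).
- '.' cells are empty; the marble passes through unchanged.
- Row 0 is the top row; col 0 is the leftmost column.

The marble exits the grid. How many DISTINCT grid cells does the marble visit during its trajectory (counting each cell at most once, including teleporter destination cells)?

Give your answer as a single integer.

Step 1: enter (1,6), '.' pass, move left to (1,5)
Step 2: enter (1,5), '.' pass, move left to (1,4)
Step 3: enter (1,4), '.' pass, move left to (1,3)
Step 4: enter (1,3), '.' pass, move left to (1,2)
Step 5: enter (1,2), '.' pass, move left to (1,1)
Step 6: enter (1,1), '.' pass, move left to (1,0)
Step 7: enter (1,0), '.' pass, move left to (1,-1)
Step 8: at (1,-1) — EXIT via left edge, pos 1
Distinct cells visited: 7 (path length 7)

Answer: 7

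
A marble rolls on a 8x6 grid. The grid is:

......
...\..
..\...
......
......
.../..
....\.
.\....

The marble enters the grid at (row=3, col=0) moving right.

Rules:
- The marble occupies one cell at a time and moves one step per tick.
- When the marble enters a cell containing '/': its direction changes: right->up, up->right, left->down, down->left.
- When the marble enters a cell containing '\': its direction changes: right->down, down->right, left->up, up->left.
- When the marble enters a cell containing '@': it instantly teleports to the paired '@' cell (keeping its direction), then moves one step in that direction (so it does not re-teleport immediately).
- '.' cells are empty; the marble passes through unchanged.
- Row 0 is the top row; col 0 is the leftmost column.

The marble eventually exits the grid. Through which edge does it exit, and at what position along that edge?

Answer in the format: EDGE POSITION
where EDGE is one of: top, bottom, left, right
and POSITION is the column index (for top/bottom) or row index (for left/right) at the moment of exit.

Answer: right 3

Derivation:
Step 1: enter (3,0), '.' pass, move right to (3,1)
Step 2: enter (3,1), '.' pass, move right to (3,2)
Step 3: enter (3,2), '.' pass, move right to (3,3)
Step 4: enter (3,3), '.' pass, move right to (3,4)
Step 5: enter (3,4), '.' pass, move right to (3,5)
Step 6: enter (3,5), '.' pass, move right to (3,6)
Step 7: at (3,6) — EXIT via right edge, pos 3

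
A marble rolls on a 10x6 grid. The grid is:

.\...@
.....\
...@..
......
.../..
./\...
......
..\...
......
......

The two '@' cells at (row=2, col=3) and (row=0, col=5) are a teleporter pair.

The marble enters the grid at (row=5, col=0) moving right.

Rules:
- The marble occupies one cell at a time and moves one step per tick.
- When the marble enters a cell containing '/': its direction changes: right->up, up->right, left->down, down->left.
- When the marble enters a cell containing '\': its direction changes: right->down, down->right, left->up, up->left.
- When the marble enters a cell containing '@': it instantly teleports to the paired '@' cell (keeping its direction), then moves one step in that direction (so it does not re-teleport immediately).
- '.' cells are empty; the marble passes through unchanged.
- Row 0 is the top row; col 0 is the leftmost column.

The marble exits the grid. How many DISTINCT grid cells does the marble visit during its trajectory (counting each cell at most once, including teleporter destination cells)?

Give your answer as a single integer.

Step 1: enter (5,0), '.' pass, move right to (5,1)
Step 2: enter (5,1), '/' deflects right->up, move up to (4,1)
Step 3: enter (4,1), '.' pass, move up to (3,1)
Step 4: enter (3,1), '.' pass, move up to (2,1)
Step 5: enter (2,1), '.' pass, move up to (1,1)
Step 6: enter (1,1), '.' pass, move up to (0,1)
Step 7: enter (0,1), '\' deflects up->left, move left to (0,0)
Step 8: enter (0,0), '.' pass, move left to (0,-1)
Step 9: at (0,-1) — EXIT via left edge, pos 0
Distinct cells visited: 8 (path length 8)

Answer: 8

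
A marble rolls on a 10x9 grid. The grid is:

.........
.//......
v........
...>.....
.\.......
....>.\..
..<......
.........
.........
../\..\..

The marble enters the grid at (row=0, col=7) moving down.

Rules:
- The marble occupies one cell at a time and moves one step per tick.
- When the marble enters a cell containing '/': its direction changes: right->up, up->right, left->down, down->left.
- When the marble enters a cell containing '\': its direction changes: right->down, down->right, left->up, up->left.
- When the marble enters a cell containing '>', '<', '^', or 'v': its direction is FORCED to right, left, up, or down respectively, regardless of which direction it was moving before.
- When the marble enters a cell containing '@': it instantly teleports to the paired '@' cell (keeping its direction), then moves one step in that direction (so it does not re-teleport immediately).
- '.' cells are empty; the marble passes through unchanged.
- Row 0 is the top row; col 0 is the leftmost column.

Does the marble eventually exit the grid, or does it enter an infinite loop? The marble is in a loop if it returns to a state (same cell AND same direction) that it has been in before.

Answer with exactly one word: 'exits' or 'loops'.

Step 1: enter (0,7), '.' pass, move down to (1,7)
Step 2: enter (1,7), '.' pass, move down to (2,7)
Step 3: enter (2,7), '.' pass, move down to (3,7)
Step 4: enter (3,7), '.' pass, move down to (4,7)
Step 5: enter (4,7), '.' pass, move down to (5,7)
Step 6: enter (5,7), '.' pass, move down to (6,7)
Step 7: enter (6,7), '.' pass, move down to (7,7)
Step 8: enter (7,7), '.' pass, move down to (8,7)
Step 9: enter (8,7), '.' pass, move down to (9,7)
Step 10: enter (9,7), '.' pass, move down to (10,7)
Step 11: at (10,7) — EXIT via bottom edge, pos 7

Answer: exits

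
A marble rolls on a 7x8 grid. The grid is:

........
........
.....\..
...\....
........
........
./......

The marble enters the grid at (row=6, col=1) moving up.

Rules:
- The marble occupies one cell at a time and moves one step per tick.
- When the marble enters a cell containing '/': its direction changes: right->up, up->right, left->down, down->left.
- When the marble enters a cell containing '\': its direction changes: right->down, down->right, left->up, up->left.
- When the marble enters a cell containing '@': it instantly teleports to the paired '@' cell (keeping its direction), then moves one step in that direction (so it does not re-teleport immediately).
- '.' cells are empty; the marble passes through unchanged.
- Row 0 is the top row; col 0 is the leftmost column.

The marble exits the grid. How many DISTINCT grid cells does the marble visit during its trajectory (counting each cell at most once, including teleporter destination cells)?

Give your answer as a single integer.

Answer: 7

Derivation:
Step 1: enter (6,1), '/' deflects up->right, move right to (6,2)
Step 2: enter (6,2), '.' pass, move right to (6,3)
Step 3: enter (6,3), '.' pass, move right to (6,4)
Step 4: enter (6,4), '.' pass, move right to (6,5)
Step 5: enter (6,5), '.' pass, move right to (6,6)
Step 6: enter (6,6), '.' pass, move right to (6,7)
Step 7: enter (6,7), '.' pass, move right to (6,8)
Step 8: at (6,8) — EXIT via right edge, pos 6
Distinct cells visited: 7 (path length 7)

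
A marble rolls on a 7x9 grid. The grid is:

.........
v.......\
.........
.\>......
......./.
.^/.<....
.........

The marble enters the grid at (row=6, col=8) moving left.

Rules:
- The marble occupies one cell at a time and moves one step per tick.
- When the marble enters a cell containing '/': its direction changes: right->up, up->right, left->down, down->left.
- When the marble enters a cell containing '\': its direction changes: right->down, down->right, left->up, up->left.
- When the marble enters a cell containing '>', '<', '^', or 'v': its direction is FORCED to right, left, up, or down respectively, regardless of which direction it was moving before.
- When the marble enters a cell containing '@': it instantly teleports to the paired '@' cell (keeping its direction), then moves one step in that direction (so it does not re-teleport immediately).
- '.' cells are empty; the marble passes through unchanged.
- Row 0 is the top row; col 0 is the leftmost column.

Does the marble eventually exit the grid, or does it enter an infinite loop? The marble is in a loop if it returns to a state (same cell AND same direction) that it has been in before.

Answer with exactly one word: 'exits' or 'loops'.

Answer: exits

Derivation:
Step 1: enter (6,8), '.' pass, move left to (6,7)
Step 2: enter (6,7), '.' pass, move left to (6,6)
Step 3: enter (6,6), '.' pass, move left to (6,5)
Step 4: enter (6,5), '.' pass, move left to (6,4)
Step 5: enter (6,4), '.' pass, move left to (6,3)
Step 6: enter (6,3), '.' pass, move left to (6,2)
Step 7: enter (6,2), '.' pass, move left to (6,1)
Step 8: enter (6,1), '.' pass, move left to (6,0)
Step 9: enter (6,0), '.' pass, move left to (6,-1)
Step 10: at (6,-1) — EXIT via left edge, pos 6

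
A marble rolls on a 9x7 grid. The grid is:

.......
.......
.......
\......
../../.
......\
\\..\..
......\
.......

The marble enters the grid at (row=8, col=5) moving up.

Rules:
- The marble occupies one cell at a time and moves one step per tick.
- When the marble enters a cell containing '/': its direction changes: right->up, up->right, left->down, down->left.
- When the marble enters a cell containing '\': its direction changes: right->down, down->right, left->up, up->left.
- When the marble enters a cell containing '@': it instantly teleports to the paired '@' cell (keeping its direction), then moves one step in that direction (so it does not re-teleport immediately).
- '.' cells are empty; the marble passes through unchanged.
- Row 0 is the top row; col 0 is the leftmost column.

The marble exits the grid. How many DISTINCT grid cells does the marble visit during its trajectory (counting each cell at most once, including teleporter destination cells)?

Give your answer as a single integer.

Answer: 6

Derivation:
Step 1: enter (8,5), '.' pass, move up to (7,5)
Step 2: enter (7,5), '.' pass, move up to (6,5)
Step 3: enter (6,5), '.' pass, move up to (5,5)
Step 4: enter (5,5), '.' pass, move up to (4,5)
Step 5: enter (4,5), '/' deflects up->right, move right to (4,6)
Step 6: enter (4,6), '.' pass, move right to (4,7)
Step 7: at (4,7) — EXIT via right edge, pos 4
Distinct cells visited: 6 (path length 6)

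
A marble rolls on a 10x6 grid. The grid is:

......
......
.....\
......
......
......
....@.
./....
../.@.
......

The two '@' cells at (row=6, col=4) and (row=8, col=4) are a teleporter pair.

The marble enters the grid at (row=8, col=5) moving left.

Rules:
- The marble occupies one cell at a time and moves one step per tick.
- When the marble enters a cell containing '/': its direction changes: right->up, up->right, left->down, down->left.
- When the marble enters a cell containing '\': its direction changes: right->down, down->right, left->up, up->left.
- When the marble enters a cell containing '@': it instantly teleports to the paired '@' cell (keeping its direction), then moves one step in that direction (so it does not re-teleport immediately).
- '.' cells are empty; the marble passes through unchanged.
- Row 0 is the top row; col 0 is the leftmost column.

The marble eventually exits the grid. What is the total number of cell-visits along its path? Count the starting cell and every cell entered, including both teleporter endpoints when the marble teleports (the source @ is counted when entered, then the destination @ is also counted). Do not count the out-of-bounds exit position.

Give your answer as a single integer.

Answer: 7

Derivation:
Step 1: enter (8,5), '.' pass, move left to (8,4)
Step 2: enter (8,4), '@' teleport (8,4)->(6,4), also enter (6,4), move left to (6,3)
Step 3: enter (6,3), '.' pass, move left to (6,2)
Step 4: enter (6,2), '.' pass, move left to (6,1)
Step 5: enter (6,1), '.' pass, move left to (6,0)
Step 6: enter (6,0), '.' pass, move left to (6,-1)
Step 7: at (6,-1) — EXIT via left edge, pos 6
Path length (cell visits): 7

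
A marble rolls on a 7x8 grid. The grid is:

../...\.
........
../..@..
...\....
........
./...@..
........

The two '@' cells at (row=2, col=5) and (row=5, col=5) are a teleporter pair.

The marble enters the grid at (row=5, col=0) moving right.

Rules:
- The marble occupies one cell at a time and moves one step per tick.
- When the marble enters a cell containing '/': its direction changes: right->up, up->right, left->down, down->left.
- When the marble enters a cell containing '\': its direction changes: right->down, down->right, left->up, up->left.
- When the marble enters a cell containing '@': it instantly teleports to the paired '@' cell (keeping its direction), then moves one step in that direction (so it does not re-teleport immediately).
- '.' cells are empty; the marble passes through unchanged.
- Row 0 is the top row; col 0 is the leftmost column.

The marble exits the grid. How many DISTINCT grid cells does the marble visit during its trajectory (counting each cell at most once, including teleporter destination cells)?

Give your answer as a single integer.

Answer: 7

Derivation:
Step 1: enter (5,0), '.' pass, move right to (5,1)
Step 2: enter (5,1), '/' deflects right->up, move up to (4,1)
Step 3: enter (4,1), '.' pass, move up to (3,1)
Step 4: enter (3,1), '.' pass, move up to (2,1)
Step 5: enter (2,1), '.' pass, move up to (1,1)
Step 6: enter (1,1), '.' pass, move up to (0,1)
Step 7: enter (0,1), '.' pass, move up to (-1,1)
Step 8: at (-1,1) — EXIT via top edge, pos 1
Distinct cells visited: 7 (path length 7)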